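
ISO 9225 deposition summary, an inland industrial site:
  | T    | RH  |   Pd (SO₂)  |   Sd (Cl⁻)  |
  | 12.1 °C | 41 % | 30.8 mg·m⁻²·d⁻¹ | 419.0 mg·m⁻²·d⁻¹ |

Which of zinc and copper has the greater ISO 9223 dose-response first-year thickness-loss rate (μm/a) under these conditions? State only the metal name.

zinc: T>10 °C ⇒ hinge -0.071·(12.1−10) = -0.1491
  Pd branch = 0.0129·Pd^0.44·e^(0.046·RH+f) = 0.331 μm/a
  Cl⁻ term: 0.0175·419.0^0.57·exp(0.008·41+0.085·12.1) = 2.122
  sum: 0.331 + 2.122 → r_corr = 2.453 μm/a
copper: f(T) = -0.080·(T−10) [T>10 °C] = -0.1680
  Pd branch = 0.0053·Pd^0.26·e^(0.059·RH+f) = 0.1227 μm/a
  Cl⁻ term: 0.01025·419.0^0.27·exp(0.036·41+0.049·12.1) = 0.4142
  sum: 0.1227 + 0.4142 → r_corr = 0.5369 μm/a
Ordering by μm/a: zinc (2.45) > copper (0.537)

zinc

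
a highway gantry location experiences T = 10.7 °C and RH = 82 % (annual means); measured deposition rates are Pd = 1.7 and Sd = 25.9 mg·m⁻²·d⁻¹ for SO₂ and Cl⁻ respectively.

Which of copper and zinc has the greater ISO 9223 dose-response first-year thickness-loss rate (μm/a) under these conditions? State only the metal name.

copper: temperature factor f = -0.080·(0.7) = -0.0560
  Pd branch = 0.0053·Pd^0.26·e^(0.059·RH+f) = 0.7261 μm/a
  Sd branch = 0.01025·Sd^0.27·e^(0.036·RH+0.049·T) = 0.7981 μm/a
  sum: 0.7261 + 0.7981 → r_corr = 1.524 μm/a
zinc: T>10 °C ⇒ hinge -0.071·(10.7−10) = -0.0497
  SO₂ term: 0.0129·1.7^0.44·exp(0.046·82-0.0497) = 0.6738
  Sd branch = 0.0175·Sd^0.57·e^(0.008·RH+0.085·T) = 0.5352 μm/a
  sum: 0.6738 + 0.5352 → r_corr = 1.209 μm/a
Ordering by μm/a: copper (1.52) > zinc (1.21)

copper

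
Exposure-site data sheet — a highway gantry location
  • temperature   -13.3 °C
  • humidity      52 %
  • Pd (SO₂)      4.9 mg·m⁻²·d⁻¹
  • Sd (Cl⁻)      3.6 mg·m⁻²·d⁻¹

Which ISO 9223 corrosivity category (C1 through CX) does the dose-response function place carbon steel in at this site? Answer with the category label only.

carbon steel: temperature factor f = +0.150·(-23.3) = -3.4950
  SO₂ term: 1.77·4.9^0.52·exp(0.02·52-3.4950) = 0.3473
  Cl⁻ term: 0.102·3.6^0.62·exp(0.033·52+0.04·-13.3) = 0.7374
  sum: 0.3473 + 0.7374 → r_corr = 1.085 μm/a
ISO 9223 Table 2 (carbon steel): 0 < 1.08 ≤ 1.3 μm/a ⇒ C1

C1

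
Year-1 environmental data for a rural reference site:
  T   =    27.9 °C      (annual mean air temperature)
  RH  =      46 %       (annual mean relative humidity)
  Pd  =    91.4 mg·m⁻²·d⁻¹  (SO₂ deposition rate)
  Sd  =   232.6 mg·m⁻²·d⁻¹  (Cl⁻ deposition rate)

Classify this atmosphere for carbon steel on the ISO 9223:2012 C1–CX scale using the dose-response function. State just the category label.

C4

carbon steel: temperature factor f = -0.054·(17.9) = -0.9666
  Pd branch = 1.77·Pd^0.52·e^(0.02·RH+f) = 17.68 μm/a
  Cl⁻ term: 0.102·232.6^0.62·exp(0.033·46+0.04·27.9) = 41.67
  r_corr = 17.68 + 41.67 = 59.35 μm/a
59.3 μm/a falls in (50, 80] for carbon steel → category C4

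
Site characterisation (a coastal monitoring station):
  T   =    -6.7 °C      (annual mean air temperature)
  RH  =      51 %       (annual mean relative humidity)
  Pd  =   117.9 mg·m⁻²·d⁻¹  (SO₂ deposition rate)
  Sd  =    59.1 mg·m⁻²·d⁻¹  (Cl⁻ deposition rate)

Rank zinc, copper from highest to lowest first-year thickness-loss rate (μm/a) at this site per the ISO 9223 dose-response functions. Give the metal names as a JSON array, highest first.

["zinc", "copper"]

zinc: temperature factor f = +0.038·(-16.7) = -0.6346
  SO₂ term: 0.0129·117.9^0.44·exp(0.046·51-0.6346) = 0.5825
  Cl⁻ term: 0.0175·59.1^0.57·exp(0.008·51+0.085·-6.7) = 0.1523
  sum: 0.5825 + 0.1523 → r_corr = 0.7348 μm/a
copper: T≤10 °C ⇒ hinge +0.126·(-6.7−10) = -2.1042
  Pd branch = 0.0053·Pd^0.26·e^(0.059·RH+f) = 0.04527 μm/a
  Cl⁻ term: 0.01025·59.1^0.27·exp(0.036·51+0.049·-6.7) = 0.1393
  sum: 0.04527 + 0.1393 → r_corr = 0.1845 μm/a
Ordering by μm/a: zinc (0.735) > copper (0.185)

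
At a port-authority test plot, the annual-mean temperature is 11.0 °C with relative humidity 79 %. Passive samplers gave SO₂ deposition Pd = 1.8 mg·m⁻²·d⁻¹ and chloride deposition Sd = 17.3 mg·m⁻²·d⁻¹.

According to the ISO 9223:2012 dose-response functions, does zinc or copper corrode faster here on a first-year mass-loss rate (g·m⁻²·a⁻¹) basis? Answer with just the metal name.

copper

zinc: T>10 °C ⇒ hinge -0.071·(11.0−10) = -0.0710
  sulphur-dioxide contribution → 0.5893 μm/a
  chloride contribution → 0.4259 μm/a
  total first-year rate 1.015 μm/a
  mass loss = 1.015 μm/a × 7.14 g/cm³ = 7.248 g·m⁻²·a⁻¹
copper: T>10 °C ⇒ hinge -0.080·(11.0−10) = -0.0800
  sulphur-dioxide contribution → 0.6028 μm/a
  chloride contribution → 0.652 μm/a
  ⇒ r_corr(copper) = 1.255 μm/a
  mass loss = 1.255 μm/a × 8.96 g/cm³ = 11.24 g·m⁻²·a⁻¹
Ordering by g·m⁻²·a⁻¹: copper (11.2) > zinc (7.25)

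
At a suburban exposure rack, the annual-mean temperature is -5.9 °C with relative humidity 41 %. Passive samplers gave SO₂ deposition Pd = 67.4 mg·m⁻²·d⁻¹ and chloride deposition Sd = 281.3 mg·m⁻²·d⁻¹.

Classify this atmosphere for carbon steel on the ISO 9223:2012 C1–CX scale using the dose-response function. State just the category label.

carbon steel: T≤10 °C ⇒ hinge +0.150·(-5.9−10) = -2.3850
  SO₂ term: 1.77·67.4^0.52·exp(0.02·41-2.3850) = 3.305
  Cl⁻ term: 0.102·281.3^0.62·exp(0.033·41+0.04·-5.9) = 10.28
  r_corr = 3.305 + 10.28 = 13.59 μm/a
ISO 9223 Table 2 (carbon steel): 1.3 < 13.6 ≤ 25 μm/a ⇒ C2

C2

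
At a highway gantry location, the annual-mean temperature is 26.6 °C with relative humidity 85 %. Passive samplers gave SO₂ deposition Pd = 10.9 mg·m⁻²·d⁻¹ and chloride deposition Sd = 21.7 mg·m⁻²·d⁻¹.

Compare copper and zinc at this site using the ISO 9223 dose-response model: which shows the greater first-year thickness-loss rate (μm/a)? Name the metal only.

copper: T>10 °C ⇒ hinge -0.080·(26.6−10) = -1.3280
  SO₂ term: 0.0053·10.9^0.26·exp(0.059·85-1.3280) = 0.3938
  Sd branch = 0.01025·Sd^0.27·e^(0.036·RH+0.049·T) = 1.847 μm/a
  sum: 0.3938 + 1.847 → r_corr = 2.241 μm/a
zinc: temperature factor f = -0.071·(16.6) = -1.1786
  SO₂ term: 0.0129·10.9^0.44·exp(0.046·85-1.1786) = 0.5666
  Sd branch = 0.0175·Sd^0.57·e^(0.008·RH+0.085·T) = 1.915 μm/a
  sum: 0.5666 + 1.915 → r_corr = 2.481 μm/a
Ordering by μm/a: zinc (2.48) > copper (2.24)

zinc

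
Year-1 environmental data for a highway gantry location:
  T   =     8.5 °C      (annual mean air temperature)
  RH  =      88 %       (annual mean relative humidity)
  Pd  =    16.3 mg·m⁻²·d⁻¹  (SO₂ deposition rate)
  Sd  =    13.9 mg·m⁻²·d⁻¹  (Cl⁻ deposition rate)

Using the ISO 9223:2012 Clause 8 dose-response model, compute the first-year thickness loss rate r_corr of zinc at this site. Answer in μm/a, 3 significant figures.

r_corr = 2.71 μm/a

zinc: T≤10 °C ⇒ hinge +0.038·(8.5−10) = -0.0570
  Pd branch = 0.0129·Pd^0.44·e^(0.046·RH+f) = 2.384 μm/a
  Cl⁻ term: 0.0175·13.9^0.57·exp(0.008·88+0.085·8.5) = 0.3266
  r_corr = 2.384 + 0.3266 = 2.71 μm/a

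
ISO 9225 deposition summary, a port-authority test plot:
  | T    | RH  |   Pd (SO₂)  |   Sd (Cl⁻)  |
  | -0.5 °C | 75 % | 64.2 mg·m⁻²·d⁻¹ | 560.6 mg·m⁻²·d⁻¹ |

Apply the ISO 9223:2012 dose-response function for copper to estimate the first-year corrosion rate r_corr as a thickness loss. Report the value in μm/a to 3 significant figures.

r_corr = 1.17 μm/a

copper: temperature factor f = +0.126·(-10.5) = -1.3230
  SO₂ term: 0.0053·64.2^0.26·exp(0.059·75-1.3230) = 0.3479
  Sd branch = 0.01025·Sd^0.27·e^(0.036·RH+0.049·T) = 0.8219 μm/a
  r_corr = 0.3479 + 0.8219 = 1.17 μm/a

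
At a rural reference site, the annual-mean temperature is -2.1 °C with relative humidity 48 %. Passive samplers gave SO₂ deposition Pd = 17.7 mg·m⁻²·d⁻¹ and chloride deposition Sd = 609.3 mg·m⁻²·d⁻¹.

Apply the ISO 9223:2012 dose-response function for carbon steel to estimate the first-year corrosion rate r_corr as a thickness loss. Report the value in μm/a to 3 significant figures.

carbon steel: T≤10 °C ⇒ hinge +0.150·(-2.1−10) = -1.8150
  SO₂ term: 1.77·17.7^0.52·exp(0.02·48-1.8150) = 3.354
  Cl⁻ term: 0.102·609.3^0.62·exp(0.033·48+0.04·-2.1) = 24.36
  sum: 3.354 + 24.36 → r_corr = 27.71 μm/a

r_corr = 27.7 μm/a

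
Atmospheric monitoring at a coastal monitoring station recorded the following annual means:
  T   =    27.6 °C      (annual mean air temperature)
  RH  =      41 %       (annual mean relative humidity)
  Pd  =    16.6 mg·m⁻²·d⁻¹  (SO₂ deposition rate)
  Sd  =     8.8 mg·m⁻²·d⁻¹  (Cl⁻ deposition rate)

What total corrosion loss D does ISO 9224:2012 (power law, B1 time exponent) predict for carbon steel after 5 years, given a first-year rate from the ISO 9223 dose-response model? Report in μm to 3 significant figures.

carbon steel: f(T) = -0.054·(T−10) [T>10 °C] = -0.9504
  sulphur-dioxide contribution → 6.696 μm/a
  chloride contribution → 4.584 μm/a
  ⇒ r_corr(carbon steel) = 11.28 μm/a
Long-term exponent b (ISO 9224 Table 2, B1) = 0.523
  D(5) = 11.28 × 5^0.523 = 11.28 × 2.32 = 26.17 μm

D(5) = 26.2 μm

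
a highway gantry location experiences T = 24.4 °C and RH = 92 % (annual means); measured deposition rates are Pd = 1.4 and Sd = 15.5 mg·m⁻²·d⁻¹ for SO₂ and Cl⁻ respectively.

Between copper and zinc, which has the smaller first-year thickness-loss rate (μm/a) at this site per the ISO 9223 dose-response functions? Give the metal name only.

zinc

copper: temperature factor f = -0.080·(14.4) = -1.1520
  sulphur-dioxide contribution → 0.4162 μm/a
  chloride contribution → 1.949 μm/a
  total first-year rate 2.365 μm/a
zinc: temperature factor f = -0.071·(14.4) = -1.0224
  sulphur-dioxide contribution → 0.3705 μm/a
  chloride contribution → 1.386 μm/a
  ⇒ r_corr(zinc) = 1.757 μm/a
Ordering by μm/a: copper (2.36) > zinc (1.76)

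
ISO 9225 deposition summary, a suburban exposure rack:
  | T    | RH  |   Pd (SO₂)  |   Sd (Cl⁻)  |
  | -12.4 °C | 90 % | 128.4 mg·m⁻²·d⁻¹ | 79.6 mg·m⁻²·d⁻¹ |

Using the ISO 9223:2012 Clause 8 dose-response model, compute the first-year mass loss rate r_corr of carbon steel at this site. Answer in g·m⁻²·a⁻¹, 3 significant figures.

carbon steel: f(T) = +0.150·(T−10) [T≤10 °C] = -3.3600
  sulphur-dioxide contribution → 4.644 μm/a
  chloride contribution → 18.26 μm/a
  total first-year rate 22.91 μm/a
Convert to mass loss: 22.91 μm/a × 7.85 g/cm³ = 179.8 g·m⁻²·a⁻¹

r_corr = 180 g·m⁻²·a⁻¹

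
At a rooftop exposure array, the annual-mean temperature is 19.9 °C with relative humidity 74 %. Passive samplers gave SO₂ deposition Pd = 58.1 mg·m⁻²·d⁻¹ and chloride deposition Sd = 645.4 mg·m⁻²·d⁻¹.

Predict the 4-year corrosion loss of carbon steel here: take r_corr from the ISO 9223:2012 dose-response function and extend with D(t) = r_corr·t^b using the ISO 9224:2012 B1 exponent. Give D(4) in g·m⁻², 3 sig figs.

carbon steel: temperature factor f = -0.054·(9.9) = -0.5346
  Pd branch = 1.77·Pd^0.52·e^(0.02·RH+f) = 37.66 μm/a
  Sd branch = 0.102·Sd^0.62·e^(0.033·RH+0.04·T) = 143.5 μm/a
  sum: 37.66 + 143.5 → r_corr = 181.2 μm/a
Long-term exponent b (ISO 9224 Table 2, B1) = 0.523
  D(4) = 181.2 × 4^0.523 = 181.2 × 2.065 = 374.1 μm
  Mass loss = 374.1 μm × 7.85 g/cm³ = 2937 g·m⁻²

D(4) = 2.94e+03 g·m⁻²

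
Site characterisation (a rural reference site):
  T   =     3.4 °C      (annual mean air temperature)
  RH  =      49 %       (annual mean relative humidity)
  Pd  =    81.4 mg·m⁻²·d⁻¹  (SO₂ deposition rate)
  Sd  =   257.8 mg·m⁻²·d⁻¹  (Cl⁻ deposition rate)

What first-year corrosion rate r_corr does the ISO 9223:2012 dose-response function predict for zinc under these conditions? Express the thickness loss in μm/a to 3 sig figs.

zinc: temperature factor f = +0.038·(-6.6) = -0.2508
  SO₂ term: 0.0129·81.4^0.44·exp(0.046·49-0.2508) = 0.6626
  Sd branch = 0.0175·Sd^0.57·e^(0.008·RH+0.085·T) = 0.8189 μm/a
  r_corr = 0.6626 + 0.8189 = 1.481 μm/a

r_corr = 1.48 μm/a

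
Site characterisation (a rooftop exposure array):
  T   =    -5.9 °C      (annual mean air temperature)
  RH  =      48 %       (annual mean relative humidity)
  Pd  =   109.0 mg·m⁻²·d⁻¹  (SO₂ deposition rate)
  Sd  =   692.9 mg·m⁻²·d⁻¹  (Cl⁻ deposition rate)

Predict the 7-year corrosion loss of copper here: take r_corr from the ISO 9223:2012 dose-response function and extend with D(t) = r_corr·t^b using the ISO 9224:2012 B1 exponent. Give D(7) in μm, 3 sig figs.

copper: T≤10 °C ⇒ hinge +0.126·(-5.9−10) = -2.0034
  Pd branch = 0.0053·Pd^0.26·e^(0.059·RH+f) = 0.0411 μm/a
  Sd branch = 0.01025·Sd^0.27·e^(0.036·RH+0.049·T) = 0.2527 μm/a
  sum: 0.0411 + 0.2527 → r_corr = 0.2938 μm/a
Long-term exponent b (ISO 9224 Table 2, B1) = 0.667
  D(7) = 0.2938 × 7^0.667 = 0.2938 × 3.662 = 1.076 μm

D(7) = 1.08 μm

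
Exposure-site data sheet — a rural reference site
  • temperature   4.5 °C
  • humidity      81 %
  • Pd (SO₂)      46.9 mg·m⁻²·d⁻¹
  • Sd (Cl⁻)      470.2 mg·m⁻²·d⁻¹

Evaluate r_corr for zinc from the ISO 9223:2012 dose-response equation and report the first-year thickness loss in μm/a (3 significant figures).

r_corr = 4.00 μm/a

zinc: T≤10 °C ⇒ hinge +0.038·(4.5−10) = -0.2090
  Pd branch = 0.0129·Pd^0.44·e^(0.046·RH+f) = 2.362 μm/a
  Cl⁻ term: 0.0175·470.2^0.57·exp(0.008·81+0.085·4.5) = 1.636
  sum: 2.362 + 1.636 → r_corr = 3.998 μm/a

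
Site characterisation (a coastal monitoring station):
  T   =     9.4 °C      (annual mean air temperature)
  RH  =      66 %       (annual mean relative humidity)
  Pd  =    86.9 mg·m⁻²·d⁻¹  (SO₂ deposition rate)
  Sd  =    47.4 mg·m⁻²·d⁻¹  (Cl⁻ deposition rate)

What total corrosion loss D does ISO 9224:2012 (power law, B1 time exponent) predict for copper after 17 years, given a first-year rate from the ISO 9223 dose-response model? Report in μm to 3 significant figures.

copper: T≤10 °C ⇒ hinge +0.126·(9.4−10) = -0.0756
  Pd branch = 0.0053·Pd^0.26·e^(0.059·RH+f) = 0.7704 μm/a
  Cl⁻ term: 0.01025·47.4^0.27·exp(0.036·66+0.049·9.4) = 0.4956
  r_corr = 0.7704 + 0.4956 = 1.266 μm/a
ISO 9224: D(t) = r_corr · t^b with b = 0.667 (copper, B1)
  D(17) = 1.266 × 17^0.667 = 1.266 × 6.618 = 8.378 μm

D(17) = 8.38 μm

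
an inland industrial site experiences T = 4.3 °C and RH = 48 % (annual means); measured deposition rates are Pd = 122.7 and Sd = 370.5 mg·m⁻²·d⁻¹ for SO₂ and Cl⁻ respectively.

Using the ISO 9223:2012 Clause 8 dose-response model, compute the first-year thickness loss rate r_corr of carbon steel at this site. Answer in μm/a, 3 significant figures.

carbon steel: f(T) = +0.150·(T−10) [T≤10 °C] = -0.8550
  SO₂ term: 1.77·122.7^0.52·exp(0.02·48-0.8550) = 23.98
  Cl⁻ term: 0.102·370.5^0.62·exp(0.033·48+0.04·4.3) = 23.11
  sum: 23.98 + 23.11 → r_corr = 47.09 μm/a

r_corr = 47.1 μm/a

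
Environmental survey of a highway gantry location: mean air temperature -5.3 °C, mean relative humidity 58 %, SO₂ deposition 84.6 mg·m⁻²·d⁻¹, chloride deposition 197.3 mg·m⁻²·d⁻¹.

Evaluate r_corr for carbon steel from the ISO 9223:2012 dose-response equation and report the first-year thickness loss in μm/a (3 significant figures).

carbon steel: temperature factor f = +0.150·(-15.3) = -2.2950
  sulphur-dioxide contribution → 5.718 μm/a
  chloride contribution → 14.82 μm/a
  total first-year rate 20.54 μm/a

r_corr = 20.5 μm/a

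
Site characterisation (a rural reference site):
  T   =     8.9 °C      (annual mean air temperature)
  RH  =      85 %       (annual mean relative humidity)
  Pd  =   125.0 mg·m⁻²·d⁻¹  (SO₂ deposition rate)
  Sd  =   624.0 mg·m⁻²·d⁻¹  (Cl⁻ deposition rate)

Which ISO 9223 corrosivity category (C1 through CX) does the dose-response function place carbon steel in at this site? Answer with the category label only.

carbon steel: f(T) = +0.150·(T−10) [T≤10 °C] = -0.1650
  SO₂ term: 1.77·125.0^0.52·exp(0.02·85-0.1650) = 101.2
  Sd branch = 0.102·Sd^0.62·e^(0.033·RH+0.04·T) = 130.1 μm/a
  r_corr = 101.2 + 130.1 = 231.3 μm/a
231 μm/a falls in (200, 700] for carbon steel → category CX

CX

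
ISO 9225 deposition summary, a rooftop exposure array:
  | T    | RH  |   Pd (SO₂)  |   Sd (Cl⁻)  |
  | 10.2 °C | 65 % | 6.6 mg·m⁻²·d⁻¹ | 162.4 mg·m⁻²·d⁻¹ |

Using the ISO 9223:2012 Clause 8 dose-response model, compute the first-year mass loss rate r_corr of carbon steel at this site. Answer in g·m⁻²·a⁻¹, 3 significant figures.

carbon steel: T>10 °C ⇒ hinge -0.054·(10.2−10) = -0.0108
  Pd branch = 1.77·Pd^0.52·e^(0.02·RH+f) = 17.14 μm/a
  Cl⁻ term: 0.102·162.4^0.62·exp(0.033·65+0.04·10.2) = 30.76
  r_corr = 17.14 + 30.76 = 47.9 μm/a
Convert to mass loss: 47.9 μm/a × 7.85 g/cm³ = 376 g·m⁻²·a⁻¹

r_corr = 376 g·m⁻²·a⁻¹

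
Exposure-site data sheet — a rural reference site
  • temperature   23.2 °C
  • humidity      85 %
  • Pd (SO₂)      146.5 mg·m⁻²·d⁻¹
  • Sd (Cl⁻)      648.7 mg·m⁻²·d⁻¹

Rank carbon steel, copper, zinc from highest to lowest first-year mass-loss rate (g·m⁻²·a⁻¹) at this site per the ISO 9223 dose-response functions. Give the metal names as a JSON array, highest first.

["carbon steel", "zinc", "copper"]

carbon steel: temperature factor f = -0.054·(13.2) = -0.7128
  SO₂ term: 1.77·146.5^0.52·exp(0.02·85-0.7128) = 63.52
  Sd branch = 0.102·Sd^0.62·e^(0.033·RH+0.04·T) = 236.2 μm/a
  sum: 63.52 + 236.2 → r_corr = 299.7 μm/a
  mass loss = 299.7 μm/a × 7.85 g/cm³ = 2353 g·m⁻²·a⁻¹
copper: temperature factor f = -0.080·(13.2) = -1.0560
  SO₂ term: 0.0053·146.5^0.26·exp(0.059·85-1.0560) = 1.016
  Cl⁻ term: 0.01025·648.7^0.27·exp(0.036·85+0.049·23.2) = 3.914
  sum: 1.016 + 3.914 → r_corr = 4.93 μm/a
  mass loss = 4.93 μm/a × 8.96 g/cm³ = 44.17 g·m⁻²·a⁻¹
zinc: T>10 °C ⇒ hinge -0.071·(23.2−10) = -0.9372
  SO₂ term: 0.0129·146.5^0.44·exp(0.046·85-0.9372) = 2.263
  Sd branch = 0.0175·Sd^0.57·e^(0.008·RH+0.085·T) = 9.946 μm/a
  r_corr = 2.263 + 9.946 = 12.21 μm/a
  mass loss = 12.21 μm/a × 7.14 g/cm³ = 87.17 g·m⁻²·a⁻¹
Ordering by g·m⁻²·a⁻¹: carbon steel (2350) > zinc (87.2) > copper (44.2)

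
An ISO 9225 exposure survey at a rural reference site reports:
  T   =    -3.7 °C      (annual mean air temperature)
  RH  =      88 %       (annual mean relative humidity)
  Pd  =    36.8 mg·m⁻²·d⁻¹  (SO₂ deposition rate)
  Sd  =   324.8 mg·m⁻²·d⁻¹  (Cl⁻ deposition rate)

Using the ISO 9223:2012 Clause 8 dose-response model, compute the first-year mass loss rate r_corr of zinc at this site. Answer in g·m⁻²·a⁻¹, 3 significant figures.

r_corr = 20.3 g·m⁻²·a⁻¹

zinc: temperature factor f = +0.038·(-13.7) = -0.5206
  SO₂ term: 0.0129·36.8^0.44·exp(0.046·88-0.5206) = 2.145
  Sd branch = 0.0175·Sd^0.57·e^(0.008·RH+0.085·T) = 0.6979 μm/a
  sum: 2.145 + 0.6979 → r_corr = 2.843 μm/a
Convert to mass loss: 2.843 μm/a × 7.14 g/cm³ = 20.3 g·m⁻²·a⁻¹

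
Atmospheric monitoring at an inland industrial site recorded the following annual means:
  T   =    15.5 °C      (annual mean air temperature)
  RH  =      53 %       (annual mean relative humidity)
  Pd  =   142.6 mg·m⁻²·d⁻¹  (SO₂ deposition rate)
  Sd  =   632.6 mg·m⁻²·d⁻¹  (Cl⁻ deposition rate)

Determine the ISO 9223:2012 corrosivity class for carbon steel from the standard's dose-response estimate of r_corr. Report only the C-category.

C5

carbon steel: f(T) = -0.054·(T−10) [T>10 °C] = -0.2970
  SO₂ term: 1.77·142.6^0.52·exp(0.02·53-0.2970) = 50.06
  Sd branch = 0.102·Sd^0.62·e^(0.033·RH+0.04·T) = 59.45 μm/a
  r_corr = 50.06 + 59.45 = 109.5 μm/a
110 μm/a falls in (80, 200] for carbon steel → category C5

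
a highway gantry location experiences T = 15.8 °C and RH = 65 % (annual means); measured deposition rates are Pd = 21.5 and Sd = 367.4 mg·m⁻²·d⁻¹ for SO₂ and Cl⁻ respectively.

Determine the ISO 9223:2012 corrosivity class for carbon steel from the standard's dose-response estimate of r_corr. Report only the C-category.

carbon steel: f(T) = -0.054·(T−10) [T>10 °C] = -0.3132
  Pd branch = 1.77·Pd^0.52·e^(0.02·RH+f) = 23.41 μm/a
  Cl⁻ term: 0.102·367.4^0.62·exp(0.033·65+0.04·15.8) = 63.83
  sum: 23.41 + 63.83 → r_corr = 87.24 μm/a
ISO 9223 Table 2 (carbon steel): 80 < 87.2 ≤ 200 μm/a ⇒ C5

C5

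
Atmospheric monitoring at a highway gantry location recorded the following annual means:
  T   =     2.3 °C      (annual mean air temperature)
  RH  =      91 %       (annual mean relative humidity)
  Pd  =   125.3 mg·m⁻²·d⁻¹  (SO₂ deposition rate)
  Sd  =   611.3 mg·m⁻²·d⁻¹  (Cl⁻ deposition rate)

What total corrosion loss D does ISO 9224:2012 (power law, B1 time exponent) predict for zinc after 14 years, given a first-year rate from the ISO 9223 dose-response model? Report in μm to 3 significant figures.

D(14) = 59.9 μm

zinc: temperature factor f = +0.038·(-7.7) = -0.2926
  Pd branch = 0.0129·Pd^0.44·e^(0.046·RH+f) = 5.304 μm/a
  Cl⁻ term: 0.0175·611.3^0.57·exp(0.008·91+0.085·2.3) = 1.707
  sum: 5.304 + 1.707 → r_corr = 7.011 μm/a
Long-term exponent b (ISO 9224 Table 2, B1) = 0.813
  D(14) = 7.011 × 14^0.813 = 7.011 × 8.547 = 59.92 μm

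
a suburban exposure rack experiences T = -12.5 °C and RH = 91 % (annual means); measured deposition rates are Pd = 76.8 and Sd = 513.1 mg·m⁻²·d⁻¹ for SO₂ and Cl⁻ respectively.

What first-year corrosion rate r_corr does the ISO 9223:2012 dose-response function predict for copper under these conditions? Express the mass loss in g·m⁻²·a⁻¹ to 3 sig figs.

r_corr = 8.95 g·m⁻²·a⁻¹

copper: T≤10 °C ⇒ hinge +0.126·(-12.5−10) = -2.8350
  SO₂ term: 0.0053·76.8^0.26·exp(0.059·91-2.8350) = 0.2065
  Cl⁻ term: 0.01025·513.1^0.27·exp(0.036·91+0.049·-12.5) = 0.7929
  sum: 0.2065 + 0.7929 → r_corr = 0.9994 μm/a
Convert to mass loss: 0.9994 μm/a × 8.96 g/cm³ = 8.955 g·m⁻²·a⁻¹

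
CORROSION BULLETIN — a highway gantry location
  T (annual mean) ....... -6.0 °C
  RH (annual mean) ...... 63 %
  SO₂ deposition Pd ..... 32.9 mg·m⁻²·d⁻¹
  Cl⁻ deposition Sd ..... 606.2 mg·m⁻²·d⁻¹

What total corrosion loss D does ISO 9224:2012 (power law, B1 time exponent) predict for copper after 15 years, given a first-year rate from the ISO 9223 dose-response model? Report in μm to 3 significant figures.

copper: temperature factor f = +0.126·(-16.0) = -2.0160
  sulphur-dioxide contribution → 0.07202 μm/a
  chloride contribution → 0.4162 μm/a
  ⇒ r_corr(copper) = 0.4882 μm/a
ISO 9224: D(t) = r_corr · t^b with b = 0.667 (copper, B1)
  D(15) = 0.4882 × 15^0.667 = 0.4882 × 6.088 = 2.972 μm

D(15) = 2.97 μm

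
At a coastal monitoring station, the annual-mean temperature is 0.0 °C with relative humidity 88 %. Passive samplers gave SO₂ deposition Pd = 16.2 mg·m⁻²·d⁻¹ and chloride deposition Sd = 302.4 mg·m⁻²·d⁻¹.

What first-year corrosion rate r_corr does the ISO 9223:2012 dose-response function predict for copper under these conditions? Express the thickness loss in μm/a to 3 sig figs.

copper: T≤10 °C ⇒ hinge +0.126·(0.0−10) = -1.2600
  Pd branch = 0.0053·Pd^0.26·e^(0.059·RH+f) = 0.5577 μm/a
  Sd branch = 0.01025·Sd^0.27·e^(0.036·RH+0.049·T) = 1.138 μm/a
  r_corr = 0.5577 + 1.138 = 1.696 μm/a

r_corr = 1.70 μm/a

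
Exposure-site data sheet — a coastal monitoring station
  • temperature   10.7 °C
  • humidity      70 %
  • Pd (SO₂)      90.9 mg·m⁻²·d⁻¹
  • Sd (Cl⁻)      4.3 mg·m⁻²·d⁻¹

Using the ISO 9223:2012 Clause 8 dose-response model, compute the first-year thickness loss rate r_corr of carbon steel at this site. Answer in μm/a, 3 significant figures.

carbon steel: temperature factor f = -0.054·(0.7) = -0.0378
  sulphur-dioxide contribution → 72.11 μm/a
  chloride contribution → 3.894 μm/a
  ⇒ r_corr(carbon steel) = 76.01 μm/a

r_corr = 76.0 μm/a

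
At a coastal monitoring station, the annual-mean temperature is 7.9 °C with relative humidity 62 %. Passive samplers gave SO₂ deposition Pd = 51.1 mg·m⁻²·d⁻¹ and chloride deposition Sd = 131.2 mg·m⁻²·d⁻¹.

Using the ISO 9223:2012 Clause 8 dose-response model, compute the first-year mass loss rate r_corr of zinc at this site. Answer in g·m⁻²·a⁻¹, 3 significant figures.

zinc: f(T) = +0.038·(T−10) [T≤10 °C] = -0.0798
  Pd branch = 0.0129·Pd^0.44·e^(0.046·RH+f) = 1.165 μm/a
  Cl⁻ term: 0.0175·131.2^0.57·exp(0.008·62+0.085·7.9) = 0.9064
  r_corr = 1.165 + 0.9064 = 2.071 μm/a
Convert to mass loss: 2.071 μm/a × 7.14 g/cm³ = 14.79 g·m⁻²·a⁻¹

r_corr = 14.8 g·m⁻²·a⁻¹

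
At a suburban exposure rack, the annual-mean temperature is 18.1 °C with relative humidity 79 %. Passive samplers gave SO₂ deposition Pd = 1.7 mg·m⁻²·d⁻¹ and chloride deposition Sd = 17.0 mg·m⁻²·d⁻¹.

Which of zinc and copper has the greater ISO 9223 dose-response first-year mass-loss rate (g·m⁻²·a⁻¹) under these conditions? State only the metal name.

zinc: temperature factor f = -0.071·(8.1) = -0.5751
  sulphur-dioxide contribution → 0.3471 μm/a
  chloride contribution → 0.771 μm/a
  total first-year rate 1.118 μm/a
  mass loss = 1.118 μm/a × 7.14 g/cm³ = 7.983 g·m⁻²·a⁻¹
copper: f(T) = -0.080·(T−10) [T>10 °C] = -0.6480
  sulphur-dioxide contribution → 0.3365 μm/a
  chloride contribution → 0.9189 μm/a
  total first-year rate 1.255 μm/a
  mass loss = 1.255 μm/a × 8.96 g/cm³ = 11.25 g·m⁻²·a⁻¹
Ordering by g·m⁻²·a⁻¹: copper (11.2) > zinc (7.98)

copper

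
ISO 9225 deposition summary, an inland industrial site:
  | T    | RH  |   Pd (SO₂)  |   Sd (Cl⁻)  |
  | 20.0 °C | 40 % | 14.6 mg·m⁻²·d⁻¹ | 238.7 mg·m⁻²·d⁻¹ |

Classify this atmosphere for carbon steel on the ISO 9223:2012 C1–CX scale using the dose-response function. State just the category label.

carbon steel: f(T) = -0.054·(T−10) [T>10 °C] = -0.5400
  Pd branch = 1.77·Pd^0.52·e^(0.02·RH+f) = 9.255 μm/a
  Sd branch = 0.102·Sd^0.62·e^(0.033·RH+0.04·T) = 25.33 μm/a
  sum: 9.255 + 25.33 → r_corr = 34.58 μm/a
34.6 μm/a falls in (25, 50] for carbon steel → category C3

C3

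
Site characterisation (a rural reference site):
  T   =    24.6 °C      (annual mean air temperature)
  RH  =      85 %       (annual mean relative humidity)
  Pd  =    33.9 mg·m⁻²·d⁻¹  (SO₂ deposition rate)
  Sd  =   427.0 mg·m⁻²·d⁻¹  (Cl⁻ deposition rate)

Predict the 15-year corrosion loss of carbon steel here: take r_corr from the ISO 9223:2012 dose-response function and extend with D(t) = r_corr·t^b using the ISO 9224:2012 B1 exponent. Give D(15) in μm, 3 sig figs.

carbon steel: f(T) = -0.054·(T−10) [T>10 °C] = -0.7884
  SO₂ term: 1.77·33.9^0.52·exp(0.02·85-0.7884) = 27.52
  Sd branch = 0.102·Sd^0.62·e^(0.033·RH+0.04·T) = 192.8 μm/a
  sum: 27.52 + 192.8 → r_corr = 220.3 μm/a
Power-law: D(15) = r_corr · 15^0.523
  D(15) = 220.3 × 15^0.523 = 220.3 × 4.122 = 907.9 μm

D(15) = 908 μm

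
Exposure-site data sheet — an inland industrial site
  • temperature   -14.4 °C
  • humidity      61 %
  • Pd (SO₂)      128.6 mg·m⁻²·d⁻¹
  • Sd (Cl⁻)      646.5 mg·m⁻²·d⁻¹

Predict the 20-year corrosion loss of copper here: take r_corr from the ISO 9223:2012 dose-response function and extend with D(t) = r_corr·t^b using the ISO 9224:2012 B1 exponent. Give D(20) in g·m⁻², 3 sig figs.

copper: T≤10 °C ⇒ hinge +0.126·(-14.4−10) = -3.0744
  Pd branch = 0.0053·Pd^0.26·e^(0.059·RH+f) = 0.03166 μm/a
  Sd branch = 0.01025·Sd^0.27·e^(0.036·RH+0.049·T) = 0.2611 μm/a
  r_corr = 0.03166 + 0.2611 = 0.2928 μm/a
ISO 9224: D(t) = r_corr · t^b with b = 0.667 (copper, B1)
  D(20) = 0.2928 × 20^0.667 = 0.2928 × 7.375 = 2.159 μm
  Mass loss = 2.159 μm × 8.96 g/cm³ = 19.35 g·m⁻²

D(20) = 19.3 g·m⁻²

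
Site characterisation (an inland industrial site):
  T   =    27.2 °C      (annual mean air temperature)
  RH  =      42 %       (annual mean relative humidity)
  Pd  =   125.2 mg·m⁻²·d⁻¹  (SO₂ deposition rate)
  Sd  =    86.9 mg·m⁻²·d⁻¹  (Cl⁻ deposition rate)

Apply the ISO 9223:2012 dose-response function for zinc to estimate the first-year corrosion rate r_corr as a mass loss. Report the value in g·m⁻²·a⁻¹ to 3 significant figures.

r_corr = 24.1 g·m⁻²·a⁻¹

zinc: T>10 °C ⇒ hinge -0.071·(27.2−10) = -1.2212
  Pd branch = 0.0129·Pd^0.44·e^(0.046·RH+f) = 0.2199 μm/a
  Sd branch = 0.0175·Sd^0.57·e^(0.008·RH+0.085·T) = 3.15 μm/a
  r_corr = 0.2199 + 3.15 = 3.37 μm/a
Convert to mass loss: 3.37 μm/a × 7.14 g/cm³ = 24.06 g·m⁻²·a⁻¹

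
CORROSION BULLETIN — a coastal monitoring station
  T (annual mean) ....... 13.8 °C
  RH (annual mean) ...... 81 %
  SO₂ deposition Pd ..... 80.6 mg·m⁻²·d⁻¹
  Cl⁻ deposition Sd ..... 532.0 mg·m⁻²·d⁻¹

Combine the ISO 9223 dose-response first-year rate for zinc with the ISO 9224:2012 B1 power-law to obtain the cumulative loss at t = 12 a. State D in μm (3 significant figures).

D(12) = 50.4 μm

zinc: T>10 °C ⇒ hinge -0.071·(13.8−10) = -0.2698
  SO₂ term: 0.0129·80.6^0.44·exp(0.046·81-0.2698) = 2.821
  Sd branch = 0.0175·Sd^0.57·e^(0.008·RH+0.085·T) = 3.87 μm/a
  sum: 2.821 + 3.87 → r_corr = 6.69 μm/a
ISO 9224: D(t) = r_corr · t^b with b = 0.813 (zinc, B1)
  D(12) = 6.69 × 12^0.813 = 6.69 × 7.54 = 50.45 μm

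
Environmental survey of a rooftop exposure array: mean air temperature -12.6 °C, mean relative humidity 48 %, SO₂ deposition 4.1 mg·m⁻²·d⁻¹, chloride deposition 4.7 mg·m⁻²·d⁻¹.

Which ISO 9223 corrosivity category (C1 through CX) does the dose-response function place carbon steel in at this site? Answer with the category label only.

C1

carbon steel: T≤10 °C ⇒ hinge +0.150·(-12.6−10) = -3.3900
  Pd branch = 1.77·Pd^0.52·e^(0.02·RH+f) = 0.3246 μm/a
  Sd branch = 0.102·Sd^0.62·e^(0.033·RH+0.04·T) = 0.784 μm/a
  r_corr = 0.3246 + 0.784 = 1.109 μm/a
1.11 μm/a falls in (0, 1.3] for carbon steel → category C1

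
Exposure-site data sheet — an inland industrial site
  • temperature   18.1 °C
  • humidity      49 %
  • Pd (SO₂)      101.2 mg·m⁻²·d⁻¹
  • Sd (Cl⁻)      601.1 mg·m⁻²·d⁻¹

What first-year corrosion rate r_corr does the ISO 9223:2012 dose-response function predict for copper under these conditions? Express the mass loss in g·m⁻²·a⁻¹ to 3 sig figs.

copper: T>10 °C ⇒ hinge -0.080·(18.1−10) = -0.6480
  Pd branch = 0.0053·Pd^0.26·e^(0.059·RH+f) = 0.1659 μm/a
  Sd branch = 0.01025·Sd^0.27·e^(0.036·RH+0.049·T) = 0.8172 μm/a
  sum: 0.1659 + 0.8172 → r_corr = 0.983 μm/a
Convert to mass loss: 0.983 μm/a × 8.96 g/cm³ = 8.808 g·m⁻²·a⁻¹

r_corr = 8.81 g·m⁻²·a⁻¹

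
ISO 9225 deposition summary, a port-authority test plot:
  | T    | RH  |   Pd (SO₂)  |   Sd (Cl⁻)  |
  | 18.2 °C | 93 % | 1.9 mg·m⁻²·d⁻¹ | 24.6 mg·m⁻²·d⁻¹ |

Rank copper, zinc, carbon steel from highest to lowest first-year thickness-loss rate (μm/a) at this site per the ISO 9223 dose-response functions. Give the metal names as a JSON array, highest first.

copper: temperature factor f = -0.080·(8.2) = -0.6560
  Pd branch = 0.0053·Pd^0.26·e^(0.059·RH+f) = 0.7849 μm/a
  Sd branch = 0.01025·Sd^0.27·e^(0.036·RH+0.049·T) = 1.689 μm/a
  r_corr = 0.7849 + 1.689 = 2.474 μm/a
zinc: T>10 °C ⇒ hinge -0.071·(18.2−10) = -0.5822
  Pd branch = 0.0129·Pd^0.44·e^(0.046·RH+f) = 0.6891 μm/a
  Cl⁻ term: 0.0175·24.6^0.57·exp(0.008·93+0.085·18.2) = 1.074
  sum: 0.6891 + 1.074 → r_corr = 1.763 μm/a
carbon steel: f(T) = -0.054·(T−10) [T>10 °C] = -0.4428
  Pd branch = 1.77·Pd^0.52·e^(0.02·RH+f) = 10.2 μm/a
  Cl⁻ term: 0.102·24.6^0.62·exp(0.033·93+0.04·18.2) = 33.11
  sum: 10.2 + 33.11 → r_corr = 43.31 μm/a
Ordering by μm/a: carbon steel (43.3) > copper (2.47) > zinc (1.76)

["carbon steel", "copper", "zinc"]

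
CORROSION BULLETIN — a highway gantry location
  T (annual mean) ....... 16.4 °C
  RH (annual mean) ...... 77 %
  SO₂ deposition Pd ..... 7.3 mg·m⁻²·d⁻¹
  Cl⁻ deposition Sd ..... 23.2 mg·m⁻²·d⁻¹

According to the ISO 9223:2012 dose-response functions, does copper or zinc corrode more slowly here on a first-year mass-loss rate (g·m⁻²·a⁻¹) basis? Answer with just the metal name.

copper: temperature factor f = -0.080·(6.4) = -0.5120
  sulphur-dioxide contribution → 0.5005 μm/a
  chloride contribution → 0.8556 μm/a
  total first-year rate 1.356 μm/a
  mass loss = 1.356 μm/a × 8.96 g/cm³ = 12.15 g·m⁻²·a⁻¹
zinc: temperature factor f = -0.071·(6.4) = -0.4544
  sulphur-dioxide contribution → 0.6782 μm/a
  chloride contribution → 0.784 μm/a
  ⇒ r_corr(zinc) = 1.462 μm/a
  mass loss = 1.462 μm/a × 7.14 g/cm³ = 10.44 g·m⁻²·a⁻¹
Ordering by g·m⁻²·a⁻¹: copper (12.2) > zinc (10.4)

zinc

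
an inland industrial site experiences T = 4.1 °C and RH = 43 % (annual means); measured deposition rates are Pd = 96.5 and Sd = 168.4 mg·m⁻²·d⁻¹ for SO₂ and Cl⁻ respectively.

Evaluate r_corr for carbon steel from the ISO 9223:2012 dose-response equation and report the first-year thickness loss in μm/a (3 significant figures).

r_corr = 30.5 μm/a

carbon steel: T≤10 °C ⇒ hinge +0.150·(4.1−10) = -0.8850
  SO₂ term: 1.77·96.5^0.52·exp(0.02·43-0.8850) = 18.58
  Cl⁻ term: 0.102·168.4^0.62·exp(0.033·43+0.04·4.1) = 11.92
  sum: 18.58 + 11.92 → r_corr = 30.51 μm/a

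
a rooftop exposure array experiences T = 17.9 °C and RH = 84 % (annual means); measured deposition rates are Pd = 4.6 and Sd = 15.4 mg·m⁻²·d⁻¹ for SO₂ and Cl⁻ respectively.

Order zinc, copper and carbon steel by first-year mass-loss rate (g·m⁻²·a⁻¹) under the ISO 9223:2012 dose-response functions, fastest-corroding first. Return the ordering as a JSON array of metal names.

zinc: T>10 °C ⇒ hinge -0.071·(17.9−10) = -0.5609
  SO₂ term: 0.0129·4.6^0.44·exp(0.046·84-0.5609) = 0.6866
  Sd branch = 0.0175·Sd^0.57·e^(0.008·RH+0.085·T) = 0.7457 μm/a
  sum: 0.6866 + 0.7457 → r_corr = 1.432 μm/a
  mass loss = 1.432 μm/a × 7.14 g/cm³ = 10.23 g·m⁻²·a⁻¹
copper: f(T) = -0.080·(T−10) [T>10 °C] = -0.6320
  SO₂ term: 0.0053·4.6^0.26·exp(0.059·84-0.6320) = 0.595
  Sd branch = 0.01025·Sd^0.27·e^(0.036·RH+0.049·T) = 1.061 μm/a
  r_corr = 0.595 + 1.061 = 1.656 μm/a
  mass loss = 1.656 μm/a × 8.96 g/cm³ = 14.83 g·m⁻²·a⁻¹
carbon steel: temperature factor f = -0.054·(7.9) = -0.4266
  Pd branch = 1.77·Pd^0.52·e^(0.02·RH+f) = 13.71 μm/a
  Cl⁻ term: 0.102·15.4^0.62·exp(0.033·84+0.04·17.9) = 18.18
  r_corr = 13.71 + 18.18 = 31.89 μm/a
  mass loss = 31.89 μm/a × 7.85 g/cm³ = 250.3 g·m⁻²·a⁻¹
Ordering by g·m⁻²·a⁻¹: carbon steel (250) > copper (14.8) > zinc (10.2)

["carbon steel", "copper", "zinc"]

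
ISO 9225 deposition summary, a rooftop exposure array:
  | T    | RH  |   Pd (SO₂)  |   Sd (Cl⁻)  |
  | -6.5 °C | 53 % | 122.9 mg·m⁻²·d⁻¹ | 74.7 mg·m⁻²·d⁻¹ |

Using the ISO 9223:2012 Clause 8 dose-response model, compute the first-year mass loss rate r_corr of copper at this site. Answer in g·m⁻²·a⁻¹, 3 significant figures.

r_corr = 1.92 g·m⁻²·a⁻¹

copper: f(T) = +0.126·(T−10) [T≤10 °C] = -2.0790
  sulphur-dioxide contribution → 0.05281 μm/a
  chloride contribution → 0.161 μm/a
  ⇒ r_corr(copper) = 0.2138 μm/a
Convert to mass loss: 0.2138 μm/a × 8.96 g/cm³ = 1.916 g·m⁻²·a⁻¹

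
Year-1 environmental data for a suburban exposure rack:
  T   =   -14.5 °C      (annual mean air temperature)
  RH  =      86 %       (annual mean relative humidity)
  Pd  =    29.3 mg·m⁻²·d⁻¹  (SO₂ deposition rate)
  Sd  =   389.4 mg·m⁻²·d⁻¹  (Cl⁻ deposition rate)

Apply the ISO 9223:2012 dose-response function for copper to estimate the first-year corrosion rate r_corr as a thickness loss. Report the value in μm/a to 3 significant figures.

r_corr = 0.650 μm/a

copper: f(T) = +0.126·(T−10) [T≤10 °C] = -3.0870
  sulphur-dioxide contribution → 0.09303 μm/a
  chloride contribution → 0.5574 μm/a
  ⇒ r_corr(copper) = 0.6504 μm/a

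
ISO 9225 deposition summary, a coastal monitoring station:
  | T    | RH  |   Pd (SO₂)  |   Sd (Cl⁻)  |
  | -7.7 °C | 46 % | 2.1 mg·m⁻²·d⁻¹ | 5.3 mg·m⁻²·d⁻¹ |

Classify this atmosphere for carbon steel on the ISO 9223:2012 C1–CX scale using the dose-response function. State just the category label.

carbon steel: f(T) = +0.150·(T−10) [T≤10 °C] = -2.6550
  Pd branch = 1.77·Pd^0.52·e^(0.02·RH+f) = 0.4592 μm/a
  Sd branch = 0.102·Sd^0.62·e^(0.033·RH+0.04·T) = 0.9619 μm/a
  sum: 0.4592 + 0.9619 → r_corr = 1.421 μm/a
ISO 9223 Table 2 (carbon steel): 1.3 < 1.42 ≤ 25 μm/a ⇒ C2

C2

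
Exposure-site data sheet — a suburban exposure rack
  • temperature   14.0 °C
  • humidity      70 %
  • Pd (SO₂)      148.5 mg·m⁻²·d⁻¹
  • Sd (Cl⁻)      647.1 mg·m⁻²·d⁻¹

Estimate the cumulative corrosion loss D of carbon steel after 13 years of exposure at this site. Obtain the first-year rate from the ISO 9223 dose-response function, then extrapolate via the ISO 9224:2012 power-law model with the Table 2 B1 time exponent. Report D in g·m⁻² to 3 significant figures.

D(13) = 5.33e+03 g·m⁻²

carbon steel: f(T) = -0.054·(T−10) [T>10 °C] = -0.2160
  sulphur-dioxide contribution → 77.89 μm/a
  chloride contribution → 99.5 μm/a
  total first-year rate 177.4 μm/a
Power-law: D(13) = r_corr · 13^0.523
  D(13) = 177.4 × 13^0.523 = 177.4 × 3.825 = 678.5 μm
  Mass loss = 678.5 μm × 7.85 g/cm³ = 5326 g·m⁻²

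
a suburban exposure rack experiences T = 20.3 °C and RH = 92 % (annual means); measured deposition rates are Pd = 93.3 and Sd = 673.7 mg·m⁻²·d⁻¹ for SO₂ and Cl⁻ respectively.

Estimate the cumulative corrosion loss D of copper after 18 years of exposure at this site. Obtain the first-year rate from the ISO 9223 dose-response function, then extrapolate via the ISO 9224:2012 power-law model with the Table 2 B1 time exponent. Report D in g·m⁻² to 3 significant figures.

copper: temperature factor f = -0.080·(10.3) = -0.8240
  Pd branch = 0.0053·Pd^0.26·e^(0.059·RH+f) = 1.722 μm/a
  Sd branch = 0.01025·Sd^0.27·e^(0.036·RH+0.049·T) = 4.414 μm/a
  r_corr = 1.722 + 4.414 = 6.135 μm/a
ISO 9224: D(t) = r_corr · t^b with b = 0.667 (copper, B1)
  D(18) = 6.135 × 18^0.667 = 6.135 × 6.875 = 42.18 μm
  Mass loss = 42.18 μm × 8.96 g/cm³ = 377.9 g·m⁻²

D(18) = 378 g·m⁻²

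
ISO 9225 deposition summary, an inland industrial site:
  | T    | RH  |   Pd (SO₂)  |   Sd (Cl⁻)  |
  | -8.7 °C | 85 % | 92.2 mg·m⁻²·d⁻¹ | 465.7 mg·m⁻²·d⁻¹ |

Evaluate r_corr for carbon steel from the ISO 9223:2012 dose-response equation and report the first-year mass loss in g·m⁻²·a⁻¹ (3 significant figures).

r_corr = 470 g·m⁻²·a⁻¹

carbon steel: f(T) = +0.150·(T−10) [T≤10 °C] = -2.8050
  sulphur-dioxide contribution → 6.162 μm/a
  chloride contribution → 53.69 μm/a
  ⇒ r_corr(carbon steel) = 59.85 μm/a
Convert to mass loss: 59.85 μm/a × 7.85 g/cm³ = 469.8 g·m⁻²·a⁻¹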